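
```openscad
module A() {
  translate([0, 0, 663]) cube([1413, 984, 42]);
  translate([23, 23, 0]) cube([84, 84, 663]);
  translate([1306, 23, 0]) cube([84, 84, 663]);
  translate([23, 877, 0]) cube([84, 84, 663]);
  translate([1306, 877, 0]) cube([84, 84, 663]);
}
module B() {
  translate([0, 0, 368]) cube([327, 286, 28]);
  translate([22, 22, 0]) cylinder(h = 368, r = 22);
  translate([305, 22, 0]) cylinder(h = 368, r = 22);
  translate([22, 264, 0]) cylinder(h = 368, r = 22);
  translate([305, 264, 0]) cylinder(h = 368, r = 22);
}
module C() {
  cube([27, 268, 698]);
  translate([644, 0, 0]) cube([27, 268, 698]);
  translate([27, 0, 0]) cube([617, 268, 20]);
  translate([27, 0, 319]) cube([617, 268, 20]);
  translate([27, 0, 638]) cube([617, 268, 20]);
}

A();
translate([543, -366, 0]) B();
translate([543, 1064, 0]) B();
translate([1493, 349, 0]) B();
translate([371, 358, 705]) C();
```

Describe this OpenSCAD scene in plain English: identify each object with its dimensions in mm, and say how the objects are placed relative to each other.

A is a rectangular dining table. The top is 1413×984×42 mm with its upper surface at z = 705 mm. It stands on four 84×84 mm square legs, each inset 23 mm from the nearest pair of top edges, running from the floor to the underside of the top.

B is a four-legged stool. The seat is a 327×286×28 mm slab whose top surface is at z = 396 mm; four round legs, each 44 mm in diameter, run from the floor (z = 0) to the underside of the seat, each leg's axis is inset half a diameter from the nearest pair of seat edges (so the leg's bounding box is flush with the corner).

C is an open bookshelf. Two side panels, each 27 mm thick, 268 mm deep and 698 mm tall, stand 671 mm apart (outside-to-outside). Between them sit 3 shelves, each 20 mm thick and 268 mm deep, spanning the full gap between the sides. The bottom shelf rests on the floor (its underside at z = 0) and the clear gap between one shelf's top and the next shelf's underside is 299 mm.

Three stools sit around the table at the −y, +y, +x sides. The bookshelf is on top of the table, centred.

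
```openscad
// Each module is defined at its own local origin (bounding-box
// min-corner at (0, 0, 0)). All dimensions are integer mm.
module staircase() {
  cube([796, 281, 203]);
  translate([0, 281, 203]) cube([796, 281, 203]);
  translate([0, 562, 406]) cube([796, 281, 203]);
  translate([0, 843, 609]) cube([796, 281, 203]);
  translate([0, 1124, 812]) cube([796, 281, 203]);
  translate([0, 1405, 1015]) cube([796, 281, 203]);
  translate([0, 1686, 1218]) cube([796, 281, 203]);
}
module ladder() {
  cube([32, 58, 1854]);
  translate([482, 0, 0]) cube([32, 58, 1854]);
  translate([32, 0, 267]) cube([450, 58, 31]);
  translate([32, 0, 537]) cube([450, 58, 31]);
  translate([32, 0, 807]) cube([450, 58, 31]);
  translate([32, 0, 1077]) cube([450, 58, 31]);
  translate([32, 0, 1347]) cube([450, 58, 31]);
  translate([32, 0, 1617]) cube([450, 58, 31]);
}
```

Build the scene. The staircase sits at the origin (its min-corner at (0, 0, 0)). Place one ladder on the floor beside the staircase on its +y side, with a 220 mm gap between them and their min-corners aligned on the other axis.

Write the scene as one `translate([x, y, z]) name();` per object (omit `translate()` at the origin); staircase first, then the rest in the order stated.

staircase();
translate([0, 2187, 0]) ladder();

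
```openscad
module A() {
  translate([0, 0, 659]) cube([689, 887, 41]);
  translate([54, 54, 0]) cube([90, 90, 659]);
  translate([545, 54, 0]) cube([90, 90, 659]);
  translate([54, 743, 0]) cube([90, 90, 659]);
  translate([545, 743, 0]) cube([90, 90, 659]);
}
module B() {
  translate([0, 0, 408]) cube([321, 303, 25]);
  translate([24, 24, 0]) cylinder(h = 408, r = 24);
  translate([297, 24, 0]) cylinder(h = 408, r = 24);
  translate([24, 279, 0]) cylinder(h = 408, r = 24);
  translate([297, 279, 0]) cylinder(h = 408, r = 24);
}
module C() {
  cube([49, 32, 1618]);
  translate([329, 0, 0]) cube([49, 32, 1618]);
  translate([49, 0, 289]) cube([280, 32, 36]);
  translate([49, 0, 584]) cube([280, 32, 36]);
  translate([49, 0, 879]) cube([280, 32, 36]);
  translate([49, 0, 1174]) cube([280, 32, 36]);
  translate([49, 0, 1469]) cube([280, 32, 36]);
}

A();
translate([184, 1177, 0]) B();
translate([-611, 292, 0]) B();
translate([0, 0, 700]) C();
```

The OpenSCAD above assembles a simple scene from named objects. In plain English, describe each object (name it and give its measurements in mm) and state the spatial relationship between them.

A is a table with a 689×887 mm rectangular top, 41 mm thick, top surface at z = 700 mm, supported by four 90×90 mm square legs, each inset 54 mm from the nearest pair of top edges, running from the floor.

B is a four-legged stool. The seat is 321×303 mm, 25 mm thick, top at z = 433 mm. It stands on four round legs, each 48 mm in diameter, from z = 0 to the seat underside, each leg's axis is inset half a diameter from the nearest pair of seat edges (so the leg's bounding box is flush with the corner).

C is a straight ladder. Two 49×32 mm vertical rails, 1618 mm tall, stand 378 mm apart (outside-to-outside) with their front faces coplanar on the −y side. 5 rungs, each 32 mm deep and 36 mm tall, span between the inner faces of the rails, front faces flush with the rails. The lowest rung's underside is at z = 289 mm and rungs are spaced 295 mm apart (underside to underside).

Two stools sit around the table at the +y, −x sides. The ladder is on top of the table.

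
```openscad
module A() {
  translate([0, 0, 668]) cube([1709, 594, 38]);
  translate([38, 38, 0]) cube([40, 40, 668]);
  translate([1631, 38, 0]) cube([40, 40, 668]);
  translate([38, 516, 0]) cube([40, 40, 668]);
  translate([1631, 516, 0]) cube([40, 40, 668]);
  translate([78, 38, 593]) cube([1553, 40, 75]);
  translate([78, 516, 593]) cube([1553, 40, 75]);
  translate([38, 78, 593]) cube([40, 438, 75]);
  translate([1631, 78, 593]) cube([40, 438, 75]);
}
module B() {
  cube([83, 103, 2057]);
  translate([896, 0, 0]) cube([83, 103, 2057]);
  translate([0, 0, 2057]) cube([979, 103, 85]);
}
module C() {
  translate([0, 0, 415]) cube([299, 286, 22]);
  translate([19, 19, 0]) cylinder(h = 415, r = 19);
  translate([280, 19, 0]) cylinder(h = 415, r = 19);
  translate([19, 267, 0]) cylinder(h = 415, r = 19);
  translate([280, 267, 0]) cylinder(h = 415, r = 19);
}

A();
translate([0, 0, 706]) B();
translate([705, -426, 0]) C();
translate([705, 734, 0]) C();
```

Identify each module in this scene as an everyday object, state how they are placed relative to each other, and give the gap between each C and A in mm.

Each stool's nearest face is 140 mm from the table's bounding box.

A is a table. B is a door frame. C is a stool. The door frame is on top of the table. Two stools sit around the table at the −y, +y sides. The gap between each stool and the table is 140 mm.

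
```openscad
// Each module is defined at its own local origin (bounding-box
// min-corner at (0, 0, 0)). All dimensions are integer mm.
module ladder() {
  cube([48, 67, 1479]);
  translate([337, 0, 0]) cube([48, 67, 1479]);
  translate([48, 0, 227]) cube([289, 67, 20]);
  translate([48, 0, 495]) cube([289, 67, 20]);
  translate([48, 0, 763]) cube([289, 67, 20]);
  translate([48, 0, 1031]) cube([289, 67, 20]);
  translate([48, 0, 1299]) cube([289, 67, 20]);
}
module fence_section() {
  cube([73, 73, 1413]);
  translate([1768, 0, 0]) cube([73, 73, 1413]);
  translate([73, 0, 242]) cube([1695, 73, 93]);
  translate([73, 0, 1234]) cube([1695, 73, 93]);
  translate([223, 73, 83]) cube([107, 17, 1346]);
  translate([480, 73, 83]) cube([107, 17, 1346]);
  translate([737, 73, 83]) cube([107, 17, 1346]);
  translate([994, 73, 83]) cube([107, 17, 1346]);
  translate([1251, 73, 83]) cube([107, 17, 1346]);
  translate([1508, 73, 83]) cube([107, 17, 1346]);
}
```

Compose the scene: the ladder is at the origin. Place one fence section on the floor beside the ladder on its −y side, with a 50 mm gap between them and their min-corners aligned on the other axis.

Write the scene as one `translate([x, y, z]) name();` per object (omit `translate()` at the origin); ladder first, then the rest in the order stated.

ladder();
translate([0, -140, 0]) fence_section();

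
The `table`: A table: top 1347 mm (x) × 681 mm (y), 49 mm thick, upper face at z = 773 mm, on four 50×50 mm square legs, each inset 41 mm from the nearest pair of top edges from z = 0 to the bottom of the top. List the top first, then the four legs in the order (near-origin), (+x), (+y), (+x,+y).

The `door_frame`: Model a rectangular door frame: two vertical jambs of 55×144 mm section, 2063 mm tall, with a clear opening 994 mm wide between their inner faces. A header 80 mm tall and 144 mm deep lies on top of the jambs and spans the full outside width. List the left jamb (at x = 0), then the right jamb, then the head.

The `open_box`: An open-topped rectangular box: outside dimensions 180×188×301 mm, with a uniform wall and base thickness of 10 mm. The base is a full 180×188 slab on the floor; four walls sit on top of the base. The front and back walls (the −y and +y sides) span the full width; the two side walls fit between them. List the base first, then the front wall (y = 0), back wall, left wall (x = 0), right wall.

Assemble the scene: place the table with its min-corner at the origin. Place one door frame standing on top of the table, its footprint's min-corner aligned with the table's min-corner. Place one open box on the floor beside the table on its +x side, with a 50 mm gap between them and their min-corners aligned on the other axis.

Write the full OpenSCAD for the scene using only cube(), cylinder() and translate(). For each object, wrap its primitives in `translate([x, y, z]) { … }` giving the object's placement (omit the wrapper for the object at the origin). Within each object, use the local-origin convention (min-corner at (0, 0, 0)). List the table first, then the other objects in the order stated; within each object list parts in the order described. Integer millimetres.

translate([0, 0, 724]) cube([1347, 681, 49]);
translate([41, 41, 0]) cube([50, 50, 724]);
translate([1256, 41, 0]) cube([50, 50, 724]);
translate([41, 590, 0]) cube([50, 50, 724]);
translate([1256, 590, 0]) cube([50, 50, 724]);
translate([0, 0, 773]) {
  cube([55, 144, 2063]);
  translate([1049, 0, 0]) cube([55, 144, 2063]);
  translate([0, 0, 2063]) cube([1104, 144, 80]);
}
translate([1397, 0, 0]) {
  cube([180, 188, 10]);
  translate([0, 0, 10]) cube([180, 10, 291]);
  translate([0, 178, 10]) cube([180, 10, 291]);
  translate([0, 10, 10]) cube([10, 168, 291]);
  translate([170, 10, 10]) cube([10, 168, 291]);
}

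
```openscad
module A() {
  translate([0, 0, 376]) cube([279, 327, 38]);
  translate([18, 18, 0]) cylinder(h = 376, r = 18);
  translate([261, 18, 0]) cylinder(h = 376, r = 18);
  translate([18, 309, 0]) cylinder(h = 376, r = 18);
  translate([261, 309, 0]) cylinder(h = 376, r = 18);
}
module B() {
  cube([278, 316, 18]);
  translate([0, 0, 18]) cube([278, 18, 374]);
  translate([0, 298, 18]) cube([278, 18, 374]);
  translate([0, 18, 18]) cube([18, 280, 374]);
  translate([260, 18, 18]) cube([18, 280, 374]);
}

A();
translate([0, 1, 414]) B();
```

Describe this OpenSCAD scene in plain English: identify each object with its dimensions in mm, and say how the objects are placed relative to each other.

A is a four-legged stool. The seat is 279×327 mm, 38 mm thick, top at z = 414 mm. It stands on four round legs, each 36 mm in diameter, from z = 0 to the seat underside, each leg's axis is inset half a diameter from the nearest pair of seat edges (so the leg's bounding box is flush with the corner).

B is an open-topped rectangular box: outside dimensions 278×316×392 mm, with a uniform wall and base thickness of 18 mm. The base is a full 278×316 slab on the floor; four walls sit on top of the base. The front and back walls (the −y and +y sides) span the full width; the two side walls fit between them.

The open box is on top of the stool.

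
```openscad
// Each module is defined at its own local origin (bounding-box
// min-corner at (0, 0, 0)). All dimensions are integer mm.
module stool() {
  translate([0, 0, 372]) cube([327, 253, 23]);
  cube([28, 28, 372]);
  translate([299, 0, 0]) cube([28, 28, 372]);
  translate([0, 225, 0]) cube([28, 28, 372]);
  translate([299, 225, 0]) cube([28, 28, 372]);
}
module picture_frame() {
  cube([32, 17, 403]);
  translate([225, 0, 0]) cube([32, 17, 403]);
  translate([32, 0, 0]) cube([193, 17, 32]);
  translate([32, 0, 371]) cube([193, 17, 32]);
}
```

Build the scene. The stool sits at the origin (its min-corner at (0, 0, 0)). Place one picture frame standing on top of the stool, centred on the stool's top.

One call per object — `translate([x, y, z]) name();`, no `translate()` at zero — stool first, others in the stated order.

stool();
translate([35, 118, 395]) picture_frame();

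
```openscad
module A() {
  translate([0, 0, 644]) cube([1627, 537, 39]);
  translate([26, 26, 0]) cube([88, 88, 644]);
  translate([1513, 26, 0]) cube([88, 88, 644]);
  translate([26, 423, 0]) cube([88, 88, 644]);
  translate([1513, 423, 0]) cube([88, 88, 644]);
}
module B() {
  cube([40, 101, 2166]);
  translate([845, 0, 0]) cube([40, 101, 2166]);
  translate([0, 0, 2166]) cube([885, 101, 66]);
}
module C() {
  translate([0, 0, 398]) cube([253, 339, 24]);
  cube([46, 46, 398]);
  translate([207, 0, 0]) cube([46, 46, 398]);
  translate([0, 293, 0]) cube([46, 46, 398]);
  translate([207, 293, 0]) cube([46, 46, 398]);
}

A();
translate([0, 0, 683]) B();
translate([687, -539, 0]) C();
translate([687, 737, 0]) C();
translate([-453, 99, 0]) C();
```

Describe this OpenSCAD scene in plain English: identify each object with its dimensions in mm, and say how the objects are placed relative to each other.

A is a table: top 1627 mm (x) × 537 mm (y), 39 mm thick, upper face at z = 683 mm, on four 88×88 mm square legs, each inset 26 mm from the nearest pair of top edges, running from z = 0 to the bottom of the top.

B is a door frame. The clear opening is 805 mm wide and 2166 mm high. Two 40 mm wide jambs, 101 mm deep, stand either side of the opening from the floor to the top of the opening. A 66 mm thick head sits across the top of both jambs, spanning the full outside width of the frame.

C is a four-legged stool. The seat is a 253×339×24 mm slab whose top surface is at z = 422 mm; four square legs, each 46×46 mm in cross-section, run from the floor (z = 0) to the underside of the seat, each flush with a corner of the seat.

The door frame is on top of the table. Three stools sit around the table at the −y, +y, −x sides.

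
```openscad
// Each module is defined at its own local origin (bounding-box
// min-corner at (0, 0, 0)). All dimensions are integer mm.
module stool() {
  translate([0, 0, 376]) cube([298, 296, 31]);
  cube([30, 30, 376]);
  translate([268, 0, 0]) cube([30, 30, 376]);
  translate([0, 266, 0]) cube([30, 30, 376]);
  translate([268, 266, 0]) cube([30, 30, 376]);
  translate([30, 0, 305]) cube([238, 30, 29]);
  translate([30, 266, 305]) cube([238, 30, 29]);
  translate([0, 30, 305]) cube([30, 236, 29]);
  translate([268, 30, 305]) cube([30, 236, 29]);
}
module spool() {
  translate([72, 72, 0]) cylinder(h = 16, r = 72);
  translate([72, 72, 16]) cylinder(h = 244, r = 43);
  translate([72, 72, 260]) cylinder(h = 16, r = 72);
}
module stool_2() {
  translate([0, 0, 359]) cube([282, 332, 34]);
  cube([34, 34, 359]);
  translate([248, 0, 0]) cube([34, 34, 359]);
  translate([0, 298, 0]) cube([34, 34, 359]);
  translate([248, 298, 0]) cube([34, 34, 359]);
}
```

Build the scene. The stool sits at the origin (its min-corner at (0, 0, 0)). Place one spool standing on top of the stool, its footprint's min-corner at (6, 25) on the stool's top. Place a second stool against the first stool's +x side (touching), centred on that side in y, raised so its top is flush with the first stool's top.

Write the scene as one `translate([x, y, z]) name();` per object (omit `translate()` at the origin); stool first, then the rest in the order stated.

stool();
translate([6, 25, 407]) spool();
translate([298, -18, 14]) stool_2();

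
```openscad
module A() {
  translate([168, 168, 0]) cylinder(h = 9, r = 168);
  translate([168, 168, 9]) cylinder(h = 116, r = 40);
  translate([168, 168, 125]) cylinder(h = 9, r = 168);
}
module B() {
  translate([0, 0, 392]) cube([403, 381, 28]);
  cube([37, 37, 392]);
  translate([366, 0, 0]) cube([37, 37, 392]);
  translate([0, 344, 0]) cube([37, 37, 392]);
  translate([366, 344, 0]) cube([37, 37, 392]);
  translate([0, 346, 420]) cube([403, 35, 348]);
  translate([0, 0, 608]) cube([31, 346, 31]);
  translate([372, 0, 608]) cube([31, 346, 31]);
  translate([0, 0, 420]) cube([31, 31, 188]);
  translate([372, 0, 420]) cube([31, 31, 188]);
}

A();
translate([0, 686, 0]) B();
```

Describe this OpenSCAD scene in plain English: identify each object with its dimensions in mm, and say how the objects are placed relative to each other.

A is a spool: two coaxial disc flanges of radius 168 mm and thickness 9 mm, joined by a core cylinder of radius 40 mm and height 116 mm. The lower flange rests on z = 0 and the three cylinders share a vertical axis.

B is a chair. The seat is a 403×381×28 mm slab with its top at z = 420 mm, on four 37×37 mm corner legs (flush with the seat edges, standing on z = 0). A flat backrest 35 mm thick, 348 mm tall, spans the full seat width and rises from the seat top along its +y edge, rear face flush with the rear of the seat. Two armrests of 31×31 mm section run along each side from the seat's front edge to the front of the backrest, top faces 219 mm above the seat top and outer faces flush with the seat's x-edges; a 31×31 mm post under the front of each armrest stands on the seat at the front corner.

The chair is on the floor beside the spool on its +y side.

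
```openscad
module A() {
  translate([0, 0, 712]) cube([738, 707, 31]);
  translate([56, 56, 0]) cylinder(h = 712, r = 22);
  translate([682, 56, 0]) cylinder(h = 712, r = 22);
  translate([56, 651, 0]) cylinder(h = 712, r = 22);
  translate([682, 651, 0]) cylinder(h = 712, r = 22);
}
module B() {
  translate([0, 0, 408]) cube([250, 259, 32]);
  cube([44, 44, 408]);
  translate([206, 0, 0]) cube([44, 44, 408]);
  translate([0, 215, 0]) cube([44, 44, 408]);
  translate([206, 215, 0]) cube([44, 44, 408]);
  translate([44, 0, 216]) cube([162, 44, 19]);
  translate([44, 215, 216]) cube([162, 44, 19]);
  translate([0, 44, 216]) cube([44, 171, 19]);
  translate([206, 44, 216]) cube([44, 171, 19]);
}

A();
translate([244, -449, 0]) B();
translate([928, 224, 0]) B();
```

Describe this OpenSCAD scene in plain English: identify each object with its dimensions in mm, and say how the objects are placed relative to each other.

A is a table: top 738 mm (x) × 707 mm (y), 31 mm thick, upper face at z = 743 mm, on four round legs of 44 mm diameter, each leg's bounding box inset 34 mm from the nearest pair of top edges, running from z = 0 to the bottom of the top.

B is a four-legged stool. The seat is 250×259 mm, 32 mm thick, top at z = 440 mm. It stands on four square legs, each 44×44 mm in cross-section, from z = 0 to the seat underside, each flush with a corner of the seat. Four stretchers, 44 mm wide and 19 mm tall, connect adjacent legs with their undersides at z = 216 mm, each running between the inner faces of the legs it joins and aligned with the legs' outer faces on the other axis.

Two stools sit around the table at the −y, +x sides.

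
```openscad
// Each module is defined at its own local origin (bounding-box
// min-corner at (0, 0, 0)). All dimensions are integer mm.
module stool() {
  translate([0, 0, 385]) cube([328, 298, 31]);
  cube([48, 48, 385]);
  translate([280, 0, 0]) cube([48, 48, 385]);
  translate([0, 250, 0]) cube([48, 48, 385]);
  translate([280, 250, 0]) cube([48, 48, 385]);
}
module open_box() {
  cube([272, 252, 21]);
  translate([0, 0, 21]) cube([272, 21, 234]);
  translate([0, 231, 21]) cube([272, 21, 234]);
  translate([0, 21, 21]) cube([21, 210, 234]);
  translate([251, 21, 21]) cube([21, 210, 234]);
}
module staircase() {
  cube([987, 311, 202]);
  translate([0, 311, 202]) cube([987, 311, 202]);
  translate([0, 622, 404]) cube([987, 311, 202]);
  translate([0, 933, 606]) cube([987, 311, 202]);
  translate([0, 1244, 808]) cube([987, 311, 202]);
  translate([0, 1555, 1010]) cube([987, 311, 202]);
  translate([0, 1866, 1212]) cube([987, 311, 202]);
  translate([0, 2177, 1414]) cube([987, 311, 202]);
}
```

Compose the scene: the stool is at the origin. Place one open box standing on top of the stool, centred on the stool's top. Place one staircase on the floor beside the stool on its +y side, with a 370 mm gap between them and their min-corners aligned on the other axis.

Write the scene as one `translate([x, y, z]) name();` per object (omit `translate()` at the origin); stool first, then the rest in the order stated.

stool();
translate([28, 23, 416]) open_box();
translate([0, 668, 0]) staircase();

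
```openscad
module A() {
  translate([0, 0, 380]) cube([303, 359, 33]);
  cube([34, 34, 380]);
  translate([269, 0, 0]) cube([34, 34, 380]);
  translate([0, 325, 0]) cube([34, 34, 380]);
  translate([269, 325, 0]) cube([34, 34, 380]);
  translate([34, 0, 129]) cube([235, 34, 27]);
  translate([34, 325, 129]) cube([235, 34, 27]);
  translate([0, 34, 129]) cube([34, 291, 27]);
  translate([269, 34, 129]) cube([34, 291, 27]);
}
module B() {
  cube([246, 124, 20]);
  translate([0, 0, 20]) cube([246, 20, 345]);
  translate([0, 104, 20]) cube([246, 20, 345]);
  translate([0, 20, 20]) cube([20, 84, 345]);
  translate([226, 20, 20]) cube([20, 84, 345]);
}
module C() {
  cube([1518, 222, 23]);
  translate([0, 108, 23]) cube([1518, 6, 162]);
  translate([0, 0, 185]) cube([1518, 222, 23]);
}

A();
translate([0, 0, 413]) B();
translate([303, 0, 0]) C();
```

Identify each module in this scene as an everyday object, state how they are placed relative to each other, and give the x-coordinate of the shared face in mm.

The stool's +x face and the I-beam's −x face are both at x = 303 mm.

A is a stool. B is an open box. C is an I-beam. The open box is on top of the stool. The I-beam is against the stool's +x side, with their −y faces flush. The x-coordinate of the shared face is 303 mm.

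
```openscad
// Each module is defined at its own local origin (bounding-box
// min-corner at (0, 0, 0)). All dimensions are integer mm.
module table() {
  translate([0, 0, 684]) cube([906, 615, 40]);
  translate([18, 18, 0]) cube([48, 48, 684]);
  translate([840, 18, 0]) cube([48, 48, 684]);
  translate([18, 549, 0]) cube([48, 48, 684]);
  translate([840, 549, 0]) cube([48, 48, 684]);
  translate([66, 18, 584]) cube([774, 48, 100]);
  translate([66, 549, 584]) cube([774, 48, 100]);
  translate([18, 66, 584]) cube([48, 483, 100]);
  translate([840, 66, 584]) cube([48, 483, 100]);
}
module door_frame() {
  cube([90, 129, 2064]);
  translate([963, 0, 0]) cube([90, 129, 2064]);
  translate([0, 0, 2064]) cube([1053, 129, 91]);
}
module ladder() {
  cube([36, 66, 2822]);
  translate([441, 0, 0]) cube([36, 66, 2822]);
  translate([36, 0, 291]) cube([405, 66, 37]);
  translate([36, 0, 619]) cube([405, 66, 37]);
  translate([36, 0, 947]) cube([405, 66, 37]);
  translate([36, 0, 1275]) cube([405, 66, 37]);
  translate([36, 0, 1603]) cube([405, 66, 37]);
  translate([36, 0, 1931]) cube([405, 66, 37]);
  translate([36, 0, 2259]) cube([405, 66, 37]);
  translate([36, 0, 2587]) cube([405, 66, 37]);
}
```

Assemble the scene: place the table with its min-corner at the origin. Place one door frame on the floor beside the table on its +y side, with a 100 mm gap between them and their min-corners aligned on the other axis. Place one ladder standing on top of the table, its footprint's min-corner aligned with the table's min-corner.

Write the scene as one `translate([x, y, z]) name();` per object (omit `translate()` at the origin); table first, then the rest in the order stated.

table();
translate([0, 715, 0]) door_frame();
translate([0, 0, 724]) ladder();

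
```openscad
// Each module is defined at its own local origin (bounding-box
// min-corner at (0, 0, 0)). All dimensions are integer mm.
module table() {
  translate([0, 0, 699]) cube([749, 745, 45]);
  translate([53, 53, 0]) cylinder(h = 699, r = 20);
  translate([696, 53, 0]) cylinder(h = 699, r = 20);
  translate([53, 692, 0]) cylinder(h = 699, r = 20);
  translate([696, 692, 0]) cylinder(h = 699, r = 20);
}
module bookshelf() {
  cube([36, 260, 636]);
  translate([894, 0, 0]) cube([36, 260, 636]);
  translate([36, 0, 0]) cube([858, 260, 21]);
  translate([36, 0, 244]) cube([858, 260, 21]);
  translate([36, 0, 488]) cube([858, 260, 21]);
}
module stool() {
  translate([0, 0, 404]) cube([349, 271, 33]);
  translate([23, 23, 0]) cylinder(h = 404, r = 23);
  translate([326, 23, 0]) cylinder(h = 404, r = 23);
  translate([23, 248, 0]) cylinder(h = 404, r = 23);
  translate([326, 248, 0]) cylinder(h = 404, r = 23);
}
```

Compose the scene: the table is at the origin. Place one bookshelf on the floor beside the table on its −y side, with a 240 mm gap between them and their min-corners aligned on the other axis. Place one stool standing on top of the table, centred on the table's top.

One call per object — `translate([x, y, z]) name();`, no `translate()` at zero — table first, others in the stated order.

table();
translate([0, -500, 0]) bookshelf();
translate([200, 237, 744]) stool();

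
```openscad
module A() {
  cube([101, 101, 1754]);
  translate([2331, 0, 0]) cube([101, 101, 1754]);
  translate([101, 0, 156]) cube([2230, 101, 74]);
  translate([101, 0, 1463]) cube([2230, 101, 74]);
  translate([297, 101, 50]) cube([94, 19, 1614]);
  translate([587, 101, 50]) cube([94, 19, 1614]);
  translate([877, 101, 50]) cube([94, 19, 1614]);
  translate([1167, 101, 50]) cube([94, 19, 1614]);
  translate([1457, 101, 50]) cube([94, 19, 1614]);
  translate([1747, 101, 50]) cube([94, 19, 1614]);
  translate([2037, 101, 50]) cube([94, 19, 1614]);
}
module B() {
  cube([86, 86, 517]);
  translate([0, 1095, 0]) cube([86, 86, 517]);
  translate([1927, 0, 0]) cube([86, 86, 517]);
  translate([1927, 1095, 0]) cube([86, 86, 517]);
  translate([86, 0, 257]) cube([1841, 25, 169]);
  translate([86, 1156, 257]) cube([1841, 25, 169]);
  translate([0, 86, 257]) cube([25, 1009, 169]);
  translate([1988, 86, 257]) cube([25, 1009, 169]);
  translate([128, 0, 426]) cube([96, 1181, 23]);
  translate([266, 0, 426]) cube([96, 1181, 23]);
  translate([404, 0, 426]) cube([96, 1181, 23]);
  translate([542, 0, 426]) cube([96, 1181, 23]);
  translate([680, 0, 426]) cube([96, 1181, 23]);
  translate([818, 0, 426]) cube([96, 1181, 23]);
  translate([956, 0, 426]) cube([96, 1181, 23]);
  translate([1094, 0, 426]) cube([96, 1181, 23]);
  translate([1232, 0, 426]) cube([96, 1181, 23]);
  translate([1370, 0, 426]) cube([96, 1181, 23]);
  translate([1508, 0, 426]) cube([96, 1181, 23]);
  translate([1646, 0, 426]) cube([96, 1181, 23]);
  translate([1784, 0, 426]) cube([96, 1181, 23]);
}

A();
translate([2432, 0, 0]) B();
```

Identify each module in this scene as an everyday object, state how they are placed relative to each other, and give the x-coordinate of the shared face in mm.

A is a fence section. B is a bed frame. The bed frame is against the fence section's +x side, with their −y faces flush. The x-coordinate of the shared face is 2432 mm.

The fence section's +x face and the bed frame's −x face are both at x = 2432 mm.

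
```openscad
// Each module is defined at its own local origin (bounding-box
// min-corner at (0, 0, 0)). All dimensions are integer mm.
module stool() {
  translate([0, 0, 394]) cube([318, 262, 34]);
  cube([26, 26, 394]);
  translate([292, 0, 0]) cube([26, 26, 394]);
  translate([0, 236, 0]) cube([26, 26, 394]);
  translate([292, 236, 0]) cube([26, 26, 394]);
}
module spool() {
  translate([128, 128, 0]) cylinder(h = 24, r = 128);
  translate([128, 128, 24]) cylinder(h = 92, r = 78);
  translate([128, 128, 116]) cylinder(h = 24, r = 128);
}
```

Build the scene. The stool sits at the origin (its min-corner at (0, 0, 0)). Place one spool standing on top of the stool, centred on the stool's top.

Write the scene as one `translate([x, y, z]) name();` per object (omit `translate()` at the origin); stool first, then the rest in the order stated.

stool();
translate([31, 3, 428]) spool();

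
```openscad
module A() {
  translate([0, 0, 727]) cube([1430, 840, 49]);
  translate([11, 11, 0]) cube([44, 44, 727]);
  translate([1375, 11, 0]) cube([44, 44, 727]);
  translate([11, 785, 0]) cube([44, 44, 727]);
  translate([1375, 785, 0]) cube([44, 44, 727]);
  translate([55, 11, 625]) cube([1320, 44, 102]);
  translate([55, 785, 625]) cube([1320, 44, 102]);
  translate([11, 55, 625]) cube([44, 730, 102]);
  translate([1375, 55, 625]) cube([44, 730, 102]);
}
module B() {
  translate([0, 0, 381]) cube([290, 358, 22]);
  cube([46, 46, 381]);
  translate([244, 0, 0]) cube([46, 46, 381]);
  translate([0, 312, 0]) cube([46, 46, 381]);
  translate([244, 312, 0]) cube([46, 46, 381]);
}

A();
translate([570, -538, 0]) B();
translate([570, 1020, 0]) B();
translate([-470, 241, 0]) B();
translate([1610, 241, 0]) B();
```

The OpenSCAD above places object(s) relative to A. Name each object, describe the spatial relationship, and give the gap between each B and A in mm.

Each stool's nearest face is 180 mm from the table's bounding box.

A is a table. B is a stool. Four stools sit around the table at the −y, +y, −x, +x sides. The gap between each stool and the table is 180 mm.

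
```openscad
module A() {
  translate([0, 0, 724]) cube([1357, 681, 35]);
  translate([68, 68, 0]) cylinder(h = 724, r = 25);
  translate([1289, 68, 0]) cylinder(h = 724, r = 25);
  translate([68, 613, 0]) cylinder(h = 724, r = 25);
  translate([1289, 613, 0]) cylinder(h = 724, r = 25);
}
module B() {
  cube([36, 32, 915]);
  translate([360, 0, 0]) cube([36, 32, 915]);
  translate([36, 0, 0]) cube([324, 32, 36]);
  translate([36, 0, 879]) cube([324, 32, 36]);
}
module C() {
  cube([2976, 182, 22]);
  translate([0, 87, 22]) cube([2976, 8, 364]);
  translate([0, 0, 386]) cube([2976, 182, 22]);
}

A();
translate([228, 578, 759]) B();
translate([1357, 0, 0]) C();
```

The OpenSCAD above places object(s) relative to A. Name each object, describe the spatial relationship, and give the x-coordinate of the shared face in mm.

The table's +x face and the I-beam's −x face are both at x = 1357 mm.

A is a table. B is a picture frame. C is an I-beam. The picture frame is on top of the table. The I-beam is against the table's +x side, with their −y faces flush. The x-coordinate of the shared face is 1357 mm.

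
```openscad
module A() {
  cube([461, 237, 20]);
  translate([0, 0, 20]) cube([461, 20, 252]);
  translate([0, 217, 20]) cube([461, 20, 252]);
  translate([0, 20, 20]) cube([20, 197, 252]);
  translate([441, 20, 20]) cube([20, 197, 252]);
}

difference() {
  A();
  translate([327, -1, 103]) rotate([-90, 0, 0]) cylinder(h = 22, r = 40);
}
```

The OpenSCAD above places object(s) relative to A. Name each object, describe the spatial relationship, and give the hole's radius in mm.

The subtracted cylinder has r = 40 mm.

A is an open box. The open box has a circular hole through its front wall. The hole's radius is 40 mm.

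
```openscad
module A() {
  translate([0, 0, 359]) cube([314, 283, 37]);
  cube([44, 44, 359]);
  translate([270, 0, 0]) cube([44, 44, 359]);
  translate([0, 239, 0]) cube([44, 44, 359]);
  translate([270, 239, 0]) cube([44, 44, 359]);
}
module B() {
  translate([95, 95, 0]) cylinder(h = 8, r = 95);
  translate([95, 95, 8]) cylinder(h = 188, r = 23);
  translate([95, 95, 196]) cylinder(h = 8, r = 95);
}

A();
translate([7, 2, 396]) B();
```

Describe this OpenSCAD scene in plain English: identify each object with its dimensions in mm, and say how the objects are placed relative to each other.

A is a four-legged stool. The seat is 314×283 mm, 37 mm thick, top at z = 396 mm. It stands on four square legs, each 44×44 mm in cross-section, from z = 0 to the seat underside, each flush with a corner of the seat.

B is a spool: two coaxial disc flanges of radius 95 mm and thickness 8 mm, joined by a core cylinder of radius 23 mm and height 188 mm. The lower flange rests on z = 0 and the three cylinders share a vertical axis.

The spool is on top of the stool.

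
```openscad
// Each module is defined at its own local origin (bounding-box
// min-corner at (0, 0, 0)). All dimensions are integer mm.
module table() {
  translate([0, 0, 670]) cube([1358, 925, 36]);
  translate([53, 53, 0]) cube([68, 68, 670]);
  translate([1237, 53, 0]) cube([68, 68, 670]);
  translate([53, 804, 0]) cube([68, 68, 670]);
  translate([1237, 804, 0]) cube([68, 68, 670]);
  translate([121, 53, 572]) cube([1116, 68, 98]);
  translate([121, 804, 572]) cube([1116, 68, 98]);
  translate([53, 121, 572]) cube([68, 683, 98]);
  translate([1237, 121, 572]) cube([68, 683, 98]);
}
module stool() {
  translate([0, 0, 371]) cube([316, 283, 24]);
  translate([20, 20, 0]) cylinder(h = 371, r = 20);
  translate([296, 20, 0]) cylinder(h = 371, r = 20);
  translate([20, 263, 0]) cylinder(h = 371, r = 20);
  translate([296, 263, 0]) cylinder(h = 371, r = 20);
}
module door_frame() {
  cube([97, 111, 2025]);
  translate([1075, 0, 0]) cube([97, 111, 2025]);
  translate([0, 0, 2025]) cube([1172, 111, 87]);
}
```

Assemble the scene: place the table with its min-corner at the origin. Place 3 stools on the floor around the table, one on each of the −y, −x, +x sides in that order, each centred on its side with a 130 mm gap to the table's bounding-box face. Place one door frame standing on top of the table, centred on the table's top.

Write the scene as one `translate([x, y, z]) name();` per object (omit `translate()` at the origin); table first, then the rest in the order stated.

table();
translate([521, -413, 0]) stool();
translate([-446, 321, 0]) stool();
translate([1488, 321, 0]) stool();
translate([93, 407, 706]) door_frame();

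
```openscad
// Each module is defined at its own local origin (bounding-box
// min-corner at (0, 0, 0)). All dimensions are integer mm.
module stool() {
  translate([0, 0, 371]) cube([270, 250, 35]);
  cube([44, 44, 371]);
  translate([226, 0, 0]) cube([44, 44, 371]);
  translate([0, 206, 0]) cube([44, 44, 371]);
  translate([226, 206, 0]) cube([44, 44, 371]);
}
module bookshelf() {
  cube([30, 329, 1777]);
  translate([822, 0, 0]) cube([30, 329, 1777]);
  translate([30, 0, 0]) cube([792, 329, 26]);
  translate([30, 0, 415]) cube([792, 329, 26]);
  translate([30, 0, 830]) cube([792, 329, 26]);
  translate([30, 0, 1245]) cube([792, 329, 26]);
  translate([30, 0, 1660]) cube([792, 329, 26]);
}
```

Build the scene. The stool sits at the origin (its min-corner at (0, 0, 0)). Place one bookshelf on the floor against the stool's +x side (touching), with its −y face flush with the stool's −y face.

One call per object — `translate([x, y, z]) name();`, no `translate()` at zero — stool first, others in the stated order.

stool();
translate([270, 0, 0]) bookshelf();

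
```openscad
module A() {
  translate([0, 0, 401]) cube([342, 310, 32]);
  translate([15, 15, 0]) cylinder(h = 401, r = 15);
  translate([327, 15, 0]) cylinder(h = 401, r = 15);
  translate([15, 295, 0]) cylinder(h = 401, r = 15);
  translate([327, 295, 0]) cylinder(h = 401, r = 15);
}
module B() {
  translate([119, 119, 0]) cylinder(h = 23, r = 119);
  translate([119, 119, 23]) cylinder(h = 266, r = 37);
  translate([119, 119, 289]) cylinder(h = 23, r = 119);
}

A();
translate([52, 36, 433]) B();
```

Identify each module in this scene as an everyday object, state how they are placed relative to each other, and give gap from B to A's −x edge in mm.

The spool's min-x is at 52; the stool's min-x is 0; gap = 52 mm.

A is a stool. B is a spool. The spool is on top of the stool, centred. The gap from the spool to the stool's −x edge is 52 mm.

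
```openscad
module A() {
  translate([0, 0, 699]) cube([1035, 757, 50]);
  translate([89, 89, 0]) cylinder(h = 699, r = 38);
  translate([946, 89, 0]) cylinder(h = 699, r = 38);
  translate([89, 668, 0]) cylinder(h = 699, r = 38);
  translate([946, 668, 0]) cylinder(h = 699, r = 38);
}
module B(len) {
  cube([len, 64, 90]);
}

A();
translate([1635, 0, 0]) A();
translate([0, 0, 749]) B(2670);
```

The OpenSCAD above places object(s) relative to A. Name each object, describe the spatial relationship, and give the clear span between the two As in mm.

A is a table. B is a beam. A beam spans the tops of two tables. The clear span between the two tables is 600 mm.

Second table starts at x = 1635; first ends at x = 1035; clear span = 1635 − 1035 = 600 mm.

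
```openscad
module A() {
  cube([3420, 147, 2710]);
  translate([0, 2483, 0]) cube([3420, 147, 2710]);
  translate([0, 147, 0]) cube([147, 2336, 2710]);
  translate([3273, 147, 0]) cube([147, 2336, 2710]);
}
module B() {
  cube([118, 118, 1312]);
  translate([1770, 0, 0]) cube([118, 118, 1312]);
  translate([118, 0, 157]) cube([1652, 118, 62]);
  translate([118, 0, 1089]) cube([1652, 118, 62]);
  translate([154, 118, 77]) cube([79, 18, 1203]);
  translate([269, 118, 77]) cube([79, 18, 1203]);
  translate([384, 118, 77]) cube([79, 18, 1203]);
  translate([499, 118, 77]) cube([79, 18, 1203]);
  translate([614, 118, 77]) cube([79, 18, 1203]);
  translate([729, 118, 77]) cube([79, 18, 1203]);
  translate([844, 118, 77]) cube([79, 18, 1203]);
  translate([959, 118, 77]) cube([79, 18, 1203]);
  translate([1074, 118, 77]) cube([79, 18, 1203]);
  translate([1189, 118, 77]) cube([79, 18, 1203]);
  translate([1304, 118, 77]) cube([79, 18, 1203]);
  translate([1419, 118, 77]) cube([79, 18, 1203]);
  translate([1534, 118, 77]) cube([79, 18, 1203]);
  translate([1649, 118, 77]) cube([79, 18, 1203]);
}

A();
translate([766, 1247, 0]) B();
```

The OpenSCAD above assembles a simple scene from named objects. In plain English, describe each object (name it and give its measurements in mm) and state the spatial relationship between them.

A is a box-shaped house frame (walls only): outside footprint 3420×2630 mm, wall height 2710 mm, wall thickness 147 mm. The two y-facing walls run the full x-width; the two x-facing walls fit between the inner faces of the y-facing walls.

B is a fence section. Two 118×118 mm posts, 1312 mm tall, stand on the floor with a clear span of 1652 mm between their inner faces. Two horizontal rails of 118×62 mm section span the gap between the posts with their undersides at z = 157 mm and z = 1089 mm, flush with the posts' −y face. 14 pickets, each 79 mm wide, 18 mm thick and 1203 mm tall, are fixed to the +y face of the rails with their bottoms at z = 77 mm, evenly spaced across the span with equal gaps (rounded down to the nearest mm) at the −x end and between each pair — any rounding remainder accumulates at the +x end.

The fence section sits inside the house frame, centred.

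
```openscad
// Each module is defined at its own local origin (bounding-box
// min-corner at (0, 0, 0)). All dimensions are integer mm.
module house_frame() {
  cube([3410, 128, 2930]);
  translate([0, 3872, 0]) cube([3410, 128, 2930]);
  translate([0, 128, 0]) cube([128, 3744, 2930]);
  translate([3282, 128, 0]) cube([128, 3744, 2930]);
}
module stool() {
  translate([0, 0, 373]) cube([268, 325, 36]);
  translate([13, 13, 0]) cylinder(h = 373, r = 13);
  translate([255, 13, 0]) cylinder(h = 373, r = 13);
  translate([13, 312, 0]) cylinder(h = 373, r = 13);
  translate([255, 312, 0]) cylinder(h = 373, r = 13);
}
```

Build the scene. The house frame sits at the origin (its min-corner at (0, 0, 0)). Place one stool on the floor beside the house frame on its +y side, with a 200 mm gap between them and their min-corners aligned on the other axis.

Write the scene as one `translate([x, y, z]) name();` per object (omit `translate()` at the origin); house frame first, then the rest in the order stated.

house_frame();
translate([0, 4200, 0]) stool();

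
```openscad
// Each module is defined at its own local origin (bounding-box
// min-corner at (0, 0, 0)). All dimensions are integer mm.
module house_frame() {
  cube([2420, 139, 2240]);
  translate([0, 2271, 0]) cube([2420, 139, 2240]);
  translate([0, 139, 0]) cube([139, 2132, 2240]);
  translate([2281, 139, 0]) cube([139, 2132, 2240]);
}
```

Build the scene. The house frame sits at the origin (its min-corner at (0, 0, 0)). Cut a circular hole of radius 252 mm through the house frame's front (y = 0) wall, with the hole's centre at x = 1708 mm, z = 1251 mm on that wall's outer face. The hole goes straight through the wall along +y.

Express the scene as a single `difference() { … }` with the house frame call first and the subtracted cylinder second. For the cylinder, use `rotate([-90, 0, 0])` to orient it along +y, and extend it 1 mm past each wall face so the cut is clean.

difference() {
  house_frame();
  translate([1708, -1, 1251]) rotate([-90, 0, 0]) cylinder(h = 141, r = 252);
}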